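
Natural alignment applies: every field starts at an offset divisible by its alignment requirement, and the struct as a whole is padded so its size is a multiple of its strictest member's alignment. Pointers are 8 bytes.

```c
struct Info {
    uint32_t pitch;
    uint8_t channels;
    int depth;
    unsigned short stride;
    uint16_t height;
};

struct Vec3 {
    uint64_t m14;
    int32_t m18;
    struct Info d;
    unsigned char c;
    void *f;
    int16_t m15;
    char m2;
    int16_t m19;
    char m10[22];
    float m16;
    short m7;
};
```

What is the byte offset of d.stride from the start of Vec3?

24

Info: pitch at 0 (size 4, align 4) → ends 4; channels at 4 (size 1, align 1) → ends 5; pad 3 to align 4 for depth; depth at 8 (size 4, align 4) → ends 12; stride at 12 (size 2, align 2) → ends 14; height at 14 (size 2, align 2) → ends 16; total 16 bytes, alignment 4
m14 at 0 (size 8, align 8) → ends 8
m18 at 8 (size 4, align 4) → ends 12
d at 12 (size 16, align 4) → ends 28
within Info: stride at 12
12 + 12 = 24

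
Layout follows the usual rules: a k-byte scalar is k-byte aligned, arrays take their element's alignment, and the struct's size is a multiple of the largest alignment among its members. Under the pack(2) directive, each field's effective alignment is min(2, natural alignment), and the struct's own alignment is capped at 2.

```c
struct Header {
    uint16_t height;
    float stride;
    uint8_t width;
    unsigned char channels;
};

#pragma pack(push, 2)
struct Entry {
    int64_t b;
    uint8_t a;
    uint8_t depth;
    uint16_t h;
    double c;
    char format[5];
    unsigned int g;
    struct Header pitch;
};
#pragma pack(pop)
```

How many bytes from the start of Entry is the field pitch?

Header: height at 0 (size 2, align 2) → ends 2; pad 2 to align 4 for stride; stride at 4 (size 4, align 4) → ends 8; width at 8 (size 1, align 1) → ends 9; channels at 9 (size 1, align 1) → ends 10; tail pad 2 to reach multiple of 4; total 12 bytes, alignment 4
b at 0 (size 8, align 2) → ends 8
a at 8 (size 1, align 1) → ends 9
depth at 9 (size 1, align 1) → ends 10
h at 10 (size 2, align 2) → ends 12
c at 12 (size 8, align 2) → ends 20
format at 20 (size 5, align 1) → ends 25
pad 1 to align 2 for g
g at 26 (size 4, align 2) → ends 30
pitch at 30 (size 12, align 2) → ends 42

30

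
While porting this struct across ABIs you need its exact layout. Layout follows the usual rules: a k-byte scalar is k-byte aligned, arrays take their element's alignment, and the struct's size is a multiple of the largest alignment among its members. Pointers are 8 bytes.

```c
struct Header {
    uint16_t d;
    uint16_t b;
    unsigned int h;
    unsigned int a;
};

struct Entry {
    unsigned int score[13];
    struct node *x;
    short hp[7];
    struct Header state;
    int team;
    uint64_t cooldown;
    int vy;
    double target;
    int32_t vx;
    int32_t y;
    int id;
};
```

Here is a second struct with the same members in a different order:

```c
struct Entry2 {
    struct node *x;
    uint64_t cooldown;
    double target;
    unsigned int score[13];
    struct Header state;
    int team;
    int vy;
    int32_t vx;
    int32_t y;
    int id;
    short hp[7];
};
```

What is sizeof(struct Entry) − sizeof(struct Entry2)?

8

Header: 0..2  d  (2B, 2-aligned); 2..4  b  (2B, 2-aligned); 4..8  h  (4B, 4-aligned); 8..12  a  (4B, 4-aligned); sizeof = 12, alignof = 4
0..52  score  (52B, 4-aligned)
52..56  -- padding (4B)
56..64  x  (8B, 8-aligned)
64..78  hp  (14B, 2-aligned)
78..80  -- padding (2B)
80..92  state  (12B, 4-aligned)
92..96  team  (4B, 4-aligned)
96..104  cooldown  (8B, 8-aligned)
104..108  vy  (4B, 4-aligned)
108..112  -- padding (4B)
112..120  target  (8B, 8-aligned)
120..124  vx  (4B, 4-aligned)
124..128  y  (4B, 4-aligned)
128..132  id  (4B, 4-aligned)
132..136  -- tail padding (4B)
sizeof = 136, alignof = 8
— Entry2 —
0..8  x  (8B, 8-aligned)
8..16  cooldown  (8B, 8-aligned)
16..24  target  (8B, 8-aligned)
24..76  score  (52B, 4-aligned)
76..88  state  (12B, 4-aligned)
88..92  team  (4B, 4-aligned)
92..96  vy  (4B, 4-aligned)
96..100  vx  (4B, 4-aligned)
100..104  y  (4B, 4-aligned)
104..108  id  (4B, 4-aligned)
108..122  hp  (14B, 2-aligned)
122..128  -- tail padding (6B)
sizeof = 128, alignof = 8
136 − 128 = 8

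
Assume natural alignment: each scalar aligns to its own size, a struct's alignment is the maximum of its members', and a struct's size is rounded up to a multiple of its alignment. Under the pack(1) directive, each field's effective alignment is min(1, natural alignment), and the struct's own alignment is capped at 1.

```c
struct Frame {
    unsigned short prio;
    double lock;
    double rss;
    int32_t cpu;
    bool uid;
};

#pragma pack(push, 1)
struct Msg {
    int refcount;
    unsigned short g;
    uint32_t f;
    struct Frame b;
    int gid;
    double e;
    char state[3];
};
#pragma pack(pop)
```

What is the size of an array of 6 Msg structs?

Frame: 0..2  prio  (2B, 2-aligned); 2..8  -- padding (6B); 8..16  lock  (8B, 8-aligned); 16..24  rss  (8B, 8-aligned); 24..28  cpu  (4B, 4-aligned); 28..29  uid  (1B, 1-aligned); 29..32  -- tail padding (3B); sizeof = 32, alignof = 8
0..4  refcount  (4B, 1-aligned)
4..6  g  (2B, 1-aligned)
6..10  f  (4B, 1-aligned)
10..42  b  (32B, 1-aligned)
42..46  gid  (4B, 1-aligned)
46..54  e  (8B, 1-aligned)
54..57  state  (3B, 1-aligned)
sizeof = 57, alignof = 1
array of 6: 6 × 57 = 342

342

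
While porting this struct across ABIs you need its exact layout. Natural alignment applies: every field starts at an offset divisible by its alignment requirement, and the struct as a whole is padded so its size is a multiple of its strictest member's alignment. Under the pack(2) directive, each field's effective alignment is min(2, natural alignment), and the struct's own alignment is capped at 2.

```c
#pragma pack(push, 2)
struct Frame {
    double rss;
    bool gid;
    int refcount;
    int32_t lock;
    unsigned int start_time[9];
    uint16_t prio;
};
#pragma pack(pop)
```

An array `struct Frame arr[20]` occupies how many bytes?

0..8  rss  (8B, 2-aligned)
8..9  gid  (1B, 1-aligned)
9..10  -- padding (1B)
10..14  refcount  (4B, 2-aligned)
14..18  lock  (4B, 2-aligned)
18..54  start_time  (36B, 2-aligned)
54..56  prio  (2B, 2-aligned)
sizeof = 56, alignof = 2
array of 20: 20 × 56 = 1120

1120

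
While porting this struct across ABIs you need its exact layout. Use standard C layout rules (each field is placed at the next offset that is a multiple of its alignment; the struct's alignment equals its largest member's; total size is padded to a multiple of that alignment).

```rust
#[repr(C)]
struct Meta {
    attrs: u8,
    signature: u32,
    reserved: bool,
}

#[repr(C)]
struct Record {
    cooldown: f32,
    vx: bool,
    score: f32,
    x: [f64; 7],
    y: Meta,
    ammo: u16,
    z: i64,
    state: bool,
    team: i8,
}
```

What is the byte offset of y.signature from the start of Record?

76

Meta: 0..1  attrs  (1B, 1-aligned); 1..4  -- padding (3B); 4..8  signature  (4B, 4-aligned); 8..9  reserved  (1B, 1-aligned); 9..12  -- tail padding (3B); sizeof = 12, alignof = 4
0..4  cooldown  (4B, 4-aligned)
4..5  vx  (1B, 1-aligned)
5..8  -- padding (3B)
8..12  score  (4B, 4-aligned)
12..16  -- padding (4B)
16..72  x  (56B, 8-aligned)
72..84  y  (12B, 4-aligned)
within Meta: signature at 4
72 + 4 = 76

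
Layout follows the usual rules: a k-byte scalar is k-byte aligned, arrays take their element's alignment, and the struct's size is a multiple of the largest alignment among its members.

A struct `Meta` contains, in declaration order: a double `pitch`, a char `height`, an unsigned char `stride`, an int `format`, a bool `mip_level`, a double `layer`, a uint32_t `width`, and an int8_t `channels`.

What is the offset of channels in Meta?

36

0..8  pitch  (8B, 8-aligned)
8..9  height  (1B, 1-aligned)
9..10  stride  (1B, 1-aligned)
10..12  -- padding (2B)
12..16  format  (4B, 4-aligned)
16..17  mip_level  (1B, 1-aligned)
17..24  -- padding (7B)
24..32  layer  (8B, 8-aligned)
32..36  width  (4B, 4-aligned)
36..37  channels  (1B, 1-aligned)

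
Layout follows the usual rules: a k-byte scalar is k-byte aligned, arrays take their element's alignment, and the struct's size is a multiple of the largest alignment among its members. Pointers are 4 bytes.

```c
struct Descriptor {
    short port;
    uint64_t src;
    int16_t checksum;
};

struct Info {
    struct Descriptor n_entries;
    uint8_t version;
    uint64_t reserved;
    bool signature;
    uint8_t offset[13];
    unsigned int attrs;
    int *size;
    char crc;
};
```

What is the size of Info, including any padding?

72 bytes

Descriptor: 0..2  port  (2B, 2-aligned); 2..8  -- padding (6B); 8..16  src  (8B, 8-aligned); 16..18  checksum  (2B, 2-aligned); 18..24  -- tail padding (6B); sizeof = 24, alignof = 8
0..24  n_entries  (24B, 8-aligned)
24..25  version  (1B, 1-aligned)
25..32  -- padding (7B)
32..40  reserved  (8B, 8-aligned)
40..41  signature  (1B, 1-aligned)
41..54  offset  (13B, 1-aligned)
54..56  -- padding (2B)
56..60  attrs  (4B, 4-aligned)
60..64  size  (4B, 4-aligned)
64..65  crc  (1B, 1-aligned)
65..72  -- tail padding (7B)
sizeof = 72, alignof = 8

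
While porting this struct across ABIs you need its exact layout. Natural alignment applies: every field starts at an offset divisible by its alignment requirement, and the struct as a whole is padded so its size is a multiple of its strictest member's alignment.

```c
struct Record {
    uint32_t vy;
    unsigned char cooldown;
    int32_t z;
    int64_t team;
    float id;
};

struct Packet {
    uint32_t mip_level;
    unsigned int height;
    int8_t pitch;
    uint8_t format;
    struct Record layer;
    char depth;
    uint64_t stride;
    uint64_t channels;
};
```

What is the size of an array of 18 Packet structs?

Record: @0: vy [4B, align 4] → 4; @4: cooldown [1B, align 1] → 5; +3 pad (align 4); @8: z [4B, align 4] → 12; +4 pad (align 8); @16: team [8B, align 8] → 24; @24: id [4B, align 4] → 28; +4 tail pad (align 8); size 32, align 8
@0: mip_level [4B, align 4] → 4
@4: height [4B, align 4] → 8
@8: pitch [1B, align 1] → 9
@9: format [1B, align 1] → 10
+6 pad (align 8)
@16: layer [32B, align 8] → 48
@48: depth [1B, align 1] → 49
+7 pad (align 8)
@56: stride [8B, align 8] → 64
@64: channels [8B, align 8] → 72
size 72, align 8
array of 18: 18 × 72 = 1296

1296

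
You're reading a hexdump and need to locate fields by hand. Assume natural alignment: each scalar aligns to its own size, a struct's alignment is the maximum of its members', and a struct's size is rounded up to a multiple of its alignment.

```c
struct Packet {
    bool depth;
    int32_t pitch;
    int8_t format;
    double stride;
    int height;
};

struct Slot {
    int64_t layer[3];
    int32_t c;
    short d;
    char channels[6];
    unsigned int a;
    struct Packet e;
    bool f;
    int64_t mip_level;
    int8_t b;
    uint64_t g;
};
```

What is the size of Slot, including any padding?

Packet: depth at 0 (size 1, align 1) → ends 1; pad 3 to align 4 for pitch; pitch at 4 (size 4, align 4) → ends 8; format at 8 (size 1, align 1) → ends 9; pad 7 to align 8 for stride; stride at 16 (size 8, align 8) → ends 24; height at 24 (size 4, align 4) → ends 28; tail pad 4 to reach multiple of 8; total 32 bytes, alignment 8
layer at 0 (size 24, align 8) → ends 24
c at 24 (size 4, align 4) → ends 28
d at 28 (size 2, align 2) → ends 30
channels at 30 (size 6, align 1) → ends 36
a at 36 (size 4, align 4) → ends 40
e at 40 (size 32, align 8) → ends 72
f at 72 (size 1, align 1) → ends 73
pad 7 to align 8 for mip_level
mip_level at 80 (size 8, align 8) → ends 88
b at 88 (size 1, align 1) → ends 89
pad 7 to align 8 for g
g at 96 (size 8, align 8) → ends 104
total 104 bytes, alignment 8

104 bytes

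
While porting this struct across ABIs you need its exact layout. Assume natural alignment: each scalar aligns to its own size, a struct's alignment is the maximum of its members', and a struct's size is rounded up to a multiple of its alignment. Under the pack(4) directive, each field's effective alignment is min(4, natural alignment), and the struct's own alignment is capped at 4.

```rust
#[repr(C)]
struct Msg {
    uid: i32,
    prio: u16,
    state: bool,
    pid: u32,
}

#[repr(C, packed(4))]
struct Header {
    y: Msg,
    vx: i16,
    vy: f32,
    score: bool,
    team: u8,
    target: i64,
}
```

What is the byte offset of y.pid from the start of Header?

8

Msg: 0..4  uid  (4B, 4-aligned); 4..6  prio  (2B, 2-aligned); 6..7  state  (1B, 1-aligned); 7..8  -- padding (1B); 8..12  pid  (4B, 4-aligned); sizeof = 12, alignof = 4
0..12  y  (12B, 4-aligned)
within Msg: pid at 8
0 + 8 = 8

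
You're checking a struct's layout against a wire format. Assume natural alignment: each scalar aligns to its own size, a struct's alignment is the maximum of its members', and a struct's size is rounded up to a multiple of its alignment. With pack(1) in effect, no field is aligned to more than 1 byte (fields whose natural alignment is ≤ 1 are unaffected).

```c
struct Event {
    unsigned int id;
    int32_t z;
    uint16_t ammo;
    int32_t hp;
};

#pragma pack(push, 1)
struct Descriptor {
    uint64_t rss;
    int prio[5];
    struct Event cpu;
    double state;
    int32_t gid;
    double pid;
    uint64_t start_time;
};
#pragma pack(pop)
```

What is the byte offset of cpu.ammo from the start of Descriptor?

Event: @0: id [4B, align 4] → 4; @4: z [4B, align 4] → 8; @8: ammo [2B, align 2] → 10; +2 pad (align 4); @12: hp [4B, align 4] → 16; size 16, align 4
@0: rss [8B, align 1] → 8
@8: prio [20B, align 1] → 28
@28: cpu [16B, align 1] → 44
within Event: ammo at 8
28 + 8 = 36

36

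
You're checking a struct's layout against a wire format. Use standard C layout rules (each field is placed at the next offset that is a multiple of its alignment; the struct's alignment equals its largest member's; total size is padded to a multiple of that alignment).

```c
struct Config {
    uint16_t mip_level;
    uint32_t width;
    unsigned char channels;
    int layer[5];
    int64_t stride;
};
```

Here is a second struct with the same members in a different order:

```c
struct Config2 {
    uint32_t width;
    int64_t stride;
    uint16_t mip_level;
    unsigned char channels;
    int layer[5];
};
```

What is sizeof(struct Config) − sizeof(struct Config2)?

0

@0: mip_level [2B, align 2] → 2
+2 pad (align 4)
@4: width [4B, align 4] → 8
@8: channels [1B, align 1] → 9
+3 pad (align 4)
@12: layer [20B, align 4] → 32
@32: stride [8B, align 8] → 40
size 40, align 8
— Config2 —
@0: width [4B, align 4] → 4
+4 pad (align 8)
@8: stride [8B, align 8] → 16
@16: mip_level [2B, align 2] → 18
@18: channels [1B, align 1] → 19
+1 pad (align 4)
@20: layer [20B, align 4] → 40
size 40, align 8
40 − 40 = 0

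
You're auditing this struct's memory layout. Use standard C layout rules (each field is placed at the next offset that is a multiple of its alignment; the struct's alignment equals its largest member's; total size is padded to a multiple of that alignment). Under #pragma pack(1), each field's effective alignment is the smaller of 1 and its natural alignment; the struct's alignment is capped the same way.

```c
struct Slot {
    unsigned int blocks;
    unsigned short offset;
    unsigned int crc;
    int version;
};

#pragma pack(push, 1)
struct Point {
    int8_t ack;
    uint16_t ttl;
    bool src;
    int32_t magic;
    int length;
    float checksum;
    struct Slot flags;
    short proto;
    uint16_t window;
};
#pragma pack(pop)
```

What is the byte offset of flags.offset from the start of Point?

20

Slot: blocks at 0 (size 4, align 4) → ends 4; offset at 4 (size 2, align 2) → ends 6; pad 2 to align 4 for crc; crc at 8 (size 4, align 4) → ends 12; version at 12 (size 4, align 4) → ends 16; total 16 bytes, alignment 4
ack at 0 (size 1, align 1) → ends 1
ttl at 1 (size 2, align 1) → ends 3
src at 3 (size 1, align 1) → ends 4
magic at 4 (size 4, align 1) → ends 8
length at 8 (size 4, align 1) → ends 12
checksum at 12 (size 4, align 1) → ends 16
flags at 16 (size 16, align 1) → ends 32
within Slot: offset at 4
16 + 4 = 20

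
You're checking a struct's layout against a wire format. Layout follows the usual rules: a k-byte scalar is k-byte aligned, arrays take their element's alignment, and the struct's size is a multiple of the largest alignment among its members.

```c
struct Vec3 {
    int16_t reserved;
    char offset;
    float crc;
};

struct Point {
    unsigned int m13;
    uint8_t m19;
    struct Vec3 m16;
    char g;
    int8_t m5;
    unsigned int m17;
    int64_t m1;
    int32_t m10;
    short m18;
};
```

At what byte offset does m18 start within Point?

36

Vec3: @0: reserved [2B, align 2] → 2; @2: offset [1B, align 1] → 3; +1 pad (align 4); @4: crc [4B, align 4] → 8; size 8, align 4
@0: m13 [4B, align 4] → 4
@4: m19 [1B, align 1] → 5
+3 pad (align 4)
@8: m16 [8B, align 4] → 16
@16: g [1B, align 1] → 17
@17: m5 [1B, align 1] → 18
+2 pad (align 4)
@20: m17 [4B, align 4] → 24
@24: m1 [8B, align 8] → 32
@32: m10 [4B, align 4] → 36
@36: m18 [2B, align 2] → 38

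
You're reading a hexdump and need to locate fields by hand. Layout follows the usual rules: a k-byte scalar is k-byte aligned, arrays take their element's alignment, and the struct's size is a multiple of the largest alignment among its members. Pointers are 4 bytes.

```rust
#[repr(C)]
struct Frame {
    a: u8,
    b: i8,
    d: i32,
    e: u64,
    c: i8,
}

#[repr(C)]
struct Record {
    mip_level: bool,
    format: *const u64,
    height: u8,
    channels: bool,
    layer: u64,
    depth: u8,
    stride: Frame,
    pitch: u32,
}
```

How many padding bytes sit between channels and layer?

6

Frame: a at 0 (size 1, align 1) → ends 1; b at 1 (size 1, align 1) → ends 2; pad 2 to align 4 for d; d at 4 (size 4, align 4) → ends 8; e at 8 (size 8, align 8) → ends 16; c at 16 (size 1, align 1) → ends 17; tail pad 7 to reach multiple of 8; total 24 bytes, alignment 8
mip_level at 0 (size 1, align 1) → ends 1
pad 3 to align 4 for format
format at 4 (size 4, align 4) → ends 8
height at 8 (size 1, align 1) → ends 9
channels at 9 (size 1, align 1) → ends 10
pad 6 to align 8 for layer
layer at 16 (size 8, align 8) → ends 24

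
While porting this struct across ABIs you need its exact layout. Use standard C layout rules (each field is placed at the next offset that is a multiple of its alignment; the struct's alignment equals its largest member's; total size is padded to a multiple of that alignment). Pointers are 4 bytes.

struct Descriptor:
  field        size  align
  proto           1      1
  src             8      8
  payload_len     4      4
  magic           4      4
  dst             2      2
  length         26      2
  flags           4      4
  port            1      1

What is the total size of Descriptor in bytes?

64 bytes

@0: proto [1B, align 1] → 1
+7 pad (align 8)
@8: src [8B, align 8] → 16
@16: payload_len [4B, align 4] → 20
@20: magic [4B, align 4] → 24
@24: dst [2B, align 2] → 26
@26: length [26B, align 2] → 52
@52: flags [4B, align 4] → 56
@56: port [1B, align 1] → 57
+7 tail pad (align 8)
size 64, align 8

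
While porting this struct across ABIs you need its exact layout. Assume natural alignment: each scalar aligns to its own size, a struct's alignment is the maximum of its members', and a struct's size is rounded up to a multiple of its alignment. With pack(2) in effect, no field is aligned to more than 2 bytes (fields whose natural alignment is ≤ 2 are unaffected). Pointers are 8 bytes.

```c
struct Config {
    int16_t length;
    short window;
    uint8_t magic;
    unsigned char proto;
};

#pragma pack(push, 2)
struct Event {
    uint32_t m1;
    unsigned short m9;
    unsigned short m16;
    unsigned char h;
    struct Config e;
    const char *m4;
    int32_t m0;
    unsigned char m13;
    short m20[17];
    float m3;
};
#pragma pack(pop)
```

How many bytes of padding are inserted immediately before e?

1

Config: length at 0 (size 2, align 2) → ends 2; window at 2 (size 2, align 2) → ends 4; magic at 4 (size 1, align 1) → ends 5; proto at 5 (size 1, align 1) → ends 6; total 6 bytes, alignment 2
m1 at 0 (size 4, align 2) → ends 4
m9 at 4 (size 2, align 2) → ends 6
m16 at 6 (size 2, align 2) → ends 8
h at 8 (size 1, align 1) → ends 9
pad 1 to align 2 for e
e at 10 (size 6, align 2) → ends 16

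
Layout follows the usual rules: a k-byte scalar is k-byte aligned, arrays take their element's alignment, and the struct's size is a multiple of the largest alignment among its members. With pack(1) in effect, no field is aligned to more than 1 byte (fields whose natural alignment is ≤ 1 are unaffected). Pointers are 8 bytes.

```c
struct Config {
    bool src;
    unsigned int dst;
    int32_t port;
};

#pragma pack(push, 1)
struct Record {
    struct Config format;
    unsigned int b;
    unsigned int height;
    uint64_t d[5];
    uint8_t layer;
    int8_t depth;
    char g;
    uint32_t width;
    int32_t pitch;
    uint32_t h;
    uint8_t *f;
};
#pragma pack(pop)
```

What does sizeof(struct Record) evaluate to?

83 bytes

Config: 0..1  src  (1B, 1-aligned); 1..4  -- padding (3B); 4..8  dst  (4B, 4-aligned); 8..12  port  (4B, 4-aligned); sizeof = 12, alignof = 4
0..12  format  (12B, 1-aligned)
12..16  b  (4B, 1-aligned)
16..20  height  (4B, 1-aligned)
20..60  d  (40B, 1-aligned)
60..61  layer  (1B, 1-aligned)
61..62  depth  (1B, 1-aligned)
62..63  g  (1B, 1-aligned)
63..67  width  (4B, 1-aligned)
67..71  pitch  (4B, 1-aligned)
71..75  h  (4B, 1-aligned)
75..83  f  (8B, 1-aligned)
sizeof = 83, alignof = 1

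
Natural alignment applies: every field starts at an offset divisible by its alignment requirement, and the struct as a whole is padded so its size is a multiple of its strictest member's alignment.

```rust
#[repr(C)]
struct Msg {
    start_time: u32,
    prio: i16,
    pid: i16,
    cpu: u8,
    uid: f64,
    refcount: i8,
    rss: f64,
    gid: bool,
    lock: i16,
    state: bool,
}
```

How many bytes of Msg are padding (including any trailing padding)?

start_time at 0 (size 4, align 4) → ends 4
prio at 4 (size 2, align 2) → ends 6
pid at 6 (size 2, align 2) → ends 8
cpu at 8 (size 1, align 1) → ends 9
pad 7 to align 8 for uid
uid at 16 (size 8, align 8) → ends 24
refcount at 24 (size 1, align 1) → ends 25
pad 7 to align 8 for rss
rss at 32 (size 8, align 8) → ends 40
gid at 40 (size 1, align 1) → ends 41
pad 1 to align 2 for lock
lock at 42 (size 2, align 2) → ends 44
state at 44 (size 1, align 1) → ends 45
tail pad 3 to reach multiple of 8
total 48 bytes, alignment 8
data bytes 30, size 48 → padding 18

18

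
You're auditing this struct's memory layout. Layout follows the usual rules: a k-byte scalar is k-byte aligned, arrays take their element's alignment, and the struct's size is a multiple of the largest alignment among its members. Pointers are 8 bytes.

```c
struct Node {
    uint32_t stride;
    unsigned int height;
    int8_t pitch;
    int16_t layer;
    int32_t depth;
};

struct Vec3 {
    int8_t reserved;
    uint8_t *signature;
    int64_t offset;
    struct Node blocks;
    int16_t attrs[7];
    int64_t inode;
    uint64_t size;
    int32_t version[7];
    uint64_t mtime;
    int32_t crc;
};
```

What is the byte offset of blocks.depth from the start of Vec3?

36

Node: 0..4  stride  (4B, 4-aligned); 4..8  height  (4B, 4-aligned); 8..9  pitch  (1B, 1-aligned); 9..10  -- padding (1B); 10..12  layer  (2B, 2-aligned); 12..16  depth  (4B, 4-aligned); sizeof = 16, alignof = 4
0..1  reserved  (1B, 1-aligned)
1..8  -- padding (7B)
8..16  signature  (8B, 8-aligned)
16..24  offset  (8B, 8-aligned)
24..40  blocks  (16B, 4-aligned)
within Node: depth at 12
24 + 12 = 36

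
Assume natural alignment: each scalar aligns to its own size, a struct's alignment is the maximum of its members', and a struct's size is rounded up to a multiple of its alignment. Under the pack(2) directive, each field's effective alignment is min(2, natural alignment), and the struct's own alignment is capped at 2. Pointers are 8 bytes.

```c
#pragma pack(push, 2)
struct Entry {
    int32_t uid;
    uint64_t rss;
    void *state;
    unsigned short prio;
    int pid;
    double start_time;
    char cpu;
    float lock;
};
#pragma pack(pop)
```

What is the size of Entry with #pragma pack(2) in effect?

@0: uid [4B, align 2] → 4
@4: rss [8B, align 2] → 12
@12: state [8B, align 2] → 20
@20: prio [2B, align 2] → 22
@22: pid [4B, align 2] → 26
@26: start_time [8B, align 2] → 34
@34: cpu [1B, align 1] → 35
+1 pad (align 2)
@36: lock [4B, align 2] → 40
size 40, align 2

40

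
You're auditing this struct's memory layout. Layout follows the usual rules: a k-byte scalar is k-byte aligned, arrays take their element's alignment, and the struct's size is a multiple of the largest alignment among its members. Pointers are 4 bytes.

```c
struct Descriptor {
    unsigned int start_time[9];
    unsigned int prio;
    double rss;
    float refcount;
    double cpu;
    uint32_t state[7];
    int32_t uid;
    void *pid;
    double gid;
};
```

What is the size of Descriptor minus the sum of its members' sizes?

8

0..36  start_time  (36B, 4-aligned)
36..40  prio  (4B, 4-aligned)
40..48  rss  (8B, 8-aligned)
48..52  refcount  (4B, 4-aligned)
52..56  -- padding (4B)
56..64  cpu  (8B, 8-aligned)
64..92  state  (28B, 4-aligned)
92..96  uid  (4B, 4-aligned)
96..100  pid  (4B, 4-aligned)
100..104  -- padding (4B)
104..112  gid  (8B, 8-aligned)
sizeof = 112, alignof = 8
data bytes 104, size 112 → padding 8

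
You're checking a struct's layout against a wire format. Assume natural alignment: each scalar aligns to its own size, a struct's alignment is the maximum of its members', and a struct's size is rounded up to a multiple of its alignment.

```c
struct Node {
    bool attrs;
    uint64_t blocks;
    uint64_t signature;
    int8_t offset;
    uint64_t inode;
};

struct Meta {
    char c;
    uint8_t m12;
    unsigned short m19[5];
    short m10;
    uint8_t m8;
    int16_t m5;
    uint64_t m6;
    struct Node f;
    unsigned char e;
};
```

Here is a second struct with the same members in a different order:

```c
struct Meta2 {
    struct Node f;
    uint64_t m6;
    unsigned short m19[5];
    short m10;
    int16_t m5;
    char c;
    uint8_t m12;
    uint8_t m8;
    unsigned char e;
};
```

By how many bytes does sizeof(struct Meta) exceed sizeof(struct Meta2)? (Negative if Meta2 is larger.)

8

Node: attrs at 0 (size 1, align 1) → ends 1; pad 7 to align 8 for blocks; blocks at 8 (size 8, align 8) → ends 16; signature at 16 (size 8, align 8) → ends 24; offset at 24 (size 1, align 1) → ends 25; pad 7 to align 8 for inode; inode at 32 (size 8, align 8) → ends 40; total 40 bytes, alignment 8
c at 0 (size 1, align 1) → ends 1
m12 at 1 (size 1, align 1) → ends 2
m19 at 2 (size 10, align 2) → ends 12
m10 at 12 (size 2, align 2) → ends 14
m8 at 14 (size 1, align 1) → ends 15
pad 1 to align 2 for m5
m5 at 16 (size 2, align 2) → ends 18
pad 6 to align 8 for m6
m6 at 24 (size 8, align 8) → ends 32
f at 32 (size 40, align 8) → ends 72
e at 72 (size 1, align 1) → ends 73
tail pad 7 to reach multiple of 8
total 80 bytes, alignment 8
— Meta2 —
f at 0 (size 40, align 8) → ends 40
m6 at 40 (size 8, align 8) → ends 48
m19 at 48 (size 10, align 2) → ends 58
m10 at 58 (size 2, align 2) → ends 60
m5 at 60 (size 2, align 2) → ends 62
c at 62 (size 1, align 1) → ends 63
m12 at 63 (size 1, align 1) → ends 64
m8 at 64 (size 1, align 1) → ends 65
e at 65 (size 1, align 1) → ends 66
tail pad 6 to reach multiple of 8
total 72 bytes, alignment 8
80 − 72 = 8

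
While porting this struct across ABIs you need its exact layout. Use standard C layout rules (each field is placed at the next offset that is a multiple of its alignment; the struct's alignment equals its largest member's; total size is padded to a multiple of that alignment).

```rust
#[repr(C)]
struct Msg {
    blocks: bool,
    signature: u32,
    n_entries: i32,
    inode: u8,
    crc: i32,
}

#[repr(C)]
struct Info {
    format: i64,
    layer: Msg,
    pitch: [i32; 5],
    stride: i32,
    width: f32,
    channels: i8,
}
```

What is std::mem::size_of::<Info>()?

Msg: blocks at 0 (size 1, align 1) → ends 1; pad 3 to align 4 for signature; signature at 4 (size 4, align 4) → ends 8; n_entries at 8 (size 4, align 4) → ends 12; inode at 12 (size 1, align 1) → ends 13; pad 3 to align 4 for crc; crc at 16 (size 4, align 4) → ends 20; total 20 bytes, alignment 4
format at 0 (size 8, align 8) → ends 8
layer at 8 (size 20, align 4) → ends 28
pitch at 28 (size 20, align 4) → ends 48
stride at 48 (size 4, align 4) → ends 52
width at 52 (size 4, align 4) → ends 56
channels at 56 (size 1, align 1) → ends 57
tail pad 7 to reach multiple of 8
total 64 bytes, alignment 8

64 bytes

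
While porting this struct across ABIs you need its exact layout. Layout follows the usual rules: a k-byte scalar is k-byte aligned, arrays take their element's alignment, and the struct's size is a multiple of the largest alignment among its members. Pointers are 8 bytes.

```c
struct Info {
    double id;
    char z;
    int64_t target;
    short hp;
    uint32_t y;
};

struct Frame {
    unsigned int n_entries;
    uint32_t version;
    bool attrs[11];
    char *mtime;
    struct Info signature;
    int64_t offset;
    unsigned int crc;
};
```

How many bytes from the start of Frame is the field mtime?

Info: id at 0 (size 8, align 8) → ends 8; z at 8 (size 1, align 1) → ends 9; pad 7 to align 8 for target; target at 16 (size 8, align 8) → ends 24; hp at 24 (size 2, align 2) → ends 26; pad 2 to align 4 for y; y at 28 (size 4, align 4) → ends 32; total 32 bytes, alignment 8
n_entries at 0 (size 4, align 4) → ends 4
version at 4 (size 4, align 4) → ends 8
attrs at 8 (size 11, align 1) → ends 19
pad 5 to align 8 for mtime
mtime at 24 (size 8, align 8) → ends 32

24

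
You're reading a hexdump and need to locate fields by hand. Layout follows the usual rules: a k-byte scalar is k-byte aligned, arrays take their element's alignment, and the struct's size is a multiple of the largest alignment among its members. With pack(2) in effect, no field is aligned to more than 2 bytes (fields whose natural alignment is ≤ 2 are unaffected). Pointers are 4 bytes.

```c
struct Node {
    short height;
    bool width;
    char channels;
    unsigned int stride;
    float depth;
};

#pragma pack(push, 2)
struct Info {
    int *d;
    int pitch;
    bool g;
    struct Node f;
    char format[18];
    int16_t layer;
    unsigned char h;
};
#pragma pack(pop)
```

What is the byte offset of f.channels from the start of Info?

Node: 0..2  height  (2B, 2-aligned); 2..3  width  (1B, 1-aligned); 3..4  channels  (1B, 1-aligned); 4..8  stride  (4B, 4-aligned); 8..12  depth  (4B, 4-aligned); sizeof = 12, alignof = 4
0..4  d  (4B, 2-aligned)
4..8  pitch  (4B, 2-aligned)
8..9  g  (1B, 1-aligned)
9..10  -- padding (1B)
10..22  f  (12B, 2-aligned)
within Node: channels at 3
10 + 3 = 13

13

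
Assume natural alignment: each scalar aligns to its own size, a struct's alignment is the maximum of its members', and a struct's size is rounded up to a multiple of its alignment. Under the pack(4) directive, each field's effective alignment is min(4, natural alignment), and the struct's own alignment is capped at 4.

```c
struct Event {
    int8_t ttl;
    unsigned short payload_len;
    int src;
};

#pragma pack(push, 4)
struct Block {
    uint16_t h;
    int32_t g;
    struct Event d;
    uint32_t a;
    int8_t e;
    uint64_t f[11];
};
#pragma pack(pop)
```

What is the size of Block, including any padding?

Event: @0: ttl [1B, align 1] → 1; +1 pad (align 2); @2: payload_len [2B, align 2] → 4; @4: src [4B, align 4] → 8; size 8, align 4
@0: h [2B, align 2] → 2
+2 pad (align 4)
@4: g [4B, align 4] → 8
@8: d [8B, align 4] → 16
@16: a [4B, align 4] → 20
@20: e [1B, align 1] → 21
+3 pad (align 4)
@24: f [88B, align 4] → 112
size 112, align 4

112 bytes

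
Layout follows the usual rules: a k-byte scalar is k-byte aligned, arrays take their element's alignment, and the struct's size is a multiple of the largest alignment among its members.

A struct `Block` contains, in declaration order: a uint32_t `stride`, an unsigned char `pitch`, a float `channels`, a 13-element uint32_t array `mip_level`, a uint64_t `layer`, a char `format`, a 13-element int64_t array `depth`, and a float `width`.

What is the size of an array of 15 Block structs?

2880

0..4  stride  (4B, 4-aligned)
4..5  pitch  (1B, 1-aligned)
5..8  -- padding (3B)
8..12  channels  (4B, 4-aligned)
12..64  mip_level  (52B, 4-aligned)
64..72  layer  (8B, 8-aligned)
72..73  format  (1B, 1-aligned)
73..80  -- padding (7B)
80..184  depth  (104B, 8-aligned)
184..188  width  (4B, 4-aligned)
188..192  -- tail padding (4B)
sizeof = 192, alignof = 8
array of 15: 15 × 192 = 2880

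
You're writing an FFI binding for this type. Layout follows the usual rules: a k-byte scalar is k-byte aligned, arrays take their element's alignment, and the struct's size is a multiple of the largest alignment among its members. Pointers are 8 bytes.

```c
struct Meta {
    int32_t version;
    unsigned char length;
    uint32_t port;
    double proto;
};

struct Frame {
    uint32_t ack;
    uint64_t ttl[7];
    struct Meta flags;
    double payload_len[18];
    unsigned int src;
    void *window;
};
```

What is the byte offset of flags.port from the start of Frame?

Meta: 0..4  version  (4B, 4-aligned); 4..5  length  (1B, 1-aligned); 5..8  -- padding (3B); 8..12  port  (4B, 4-aligned); 12..16  -- padding (4B); 16..24  proto  (8B, 8-aligned); sizeof = 24, alignof = 8
0..4  ack  (4B, 4-aligned)
4..8  -- padding (4B)
8..64  ttl  (56B, 8-aligned)
64..88  flags  (24B, 8-aligned)
within Meta: port at 8
64 + 8 = 72

72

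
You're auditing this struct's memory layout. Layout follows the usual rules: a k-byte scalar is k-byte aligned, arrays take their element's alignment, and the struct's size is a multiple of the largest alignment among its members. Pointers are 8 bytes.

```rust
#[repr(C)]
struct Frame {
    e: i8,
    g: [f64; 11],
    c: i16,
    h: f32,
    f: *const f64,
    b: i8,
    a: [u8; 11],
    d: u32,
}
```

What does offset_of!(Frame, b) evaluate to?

112

e at 0 (size 1, align 1) → ends 1
pad 7 to align 8 for g
g at 8 (size 88, align 8) → ends 96
c at 96 (size 2, align 2) → ends 98
pad 2 to align 4 for h
h at 100 (size 4, align 4) → ends 104
f at 104 (size 8, align 8) → ends 112
b at 112 (size 1, align 1) → ends 113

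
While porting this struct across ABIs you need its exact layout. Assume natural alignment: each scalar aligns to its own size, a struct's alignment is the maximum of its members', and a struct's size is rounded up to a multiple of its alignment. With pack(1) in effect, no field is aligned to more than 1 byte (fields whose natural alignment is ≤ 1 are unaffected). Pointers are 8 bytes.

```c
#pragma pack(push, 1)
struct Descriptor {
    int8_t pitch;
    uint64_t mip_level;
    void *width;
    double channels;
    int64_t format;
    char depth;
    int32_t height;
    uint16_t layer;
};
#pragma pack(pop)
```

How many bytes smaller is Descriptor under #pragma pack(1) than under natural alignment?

natural layout:
  0..1  pitch  (1B, 1-aligned)
  1..8  -- padding (7B)
  8..16  mip_level  (8B, 8-aligned)
  16..24  width  (8B, 8-aligned)
  24..32  channels  (8B, 8-aligned)
  32..40  format  (8B, 8-aligned)
  40..41  depth  (1B, 1-aligned)
  41..44  -- padding (3B)
  44..48  height  (4B, 4-aligned)
  48..50  layer  (2B, 2-aligned)
  50..56  -- tail padding (6B)
  sizeof = 56, alignof = 8
packed(1) layout:
  0..1  pitch  (1B, 1-aligned)
  1..9  mip_level  (8B, 1-aligned)
  9..17  width  (8B, 1-aligned)
  17..25  channels  (8B, 1-aligned)
  25..33  format  (8B, 1-aligned)
  33..34  depth  (1B, 1-aligned)
  34..38  height  (4B, 1-aligned)
  38..40  layer  (2B, 1-aligned)
  sizeof = 40, alignof = 1
56 − 40 = 16

16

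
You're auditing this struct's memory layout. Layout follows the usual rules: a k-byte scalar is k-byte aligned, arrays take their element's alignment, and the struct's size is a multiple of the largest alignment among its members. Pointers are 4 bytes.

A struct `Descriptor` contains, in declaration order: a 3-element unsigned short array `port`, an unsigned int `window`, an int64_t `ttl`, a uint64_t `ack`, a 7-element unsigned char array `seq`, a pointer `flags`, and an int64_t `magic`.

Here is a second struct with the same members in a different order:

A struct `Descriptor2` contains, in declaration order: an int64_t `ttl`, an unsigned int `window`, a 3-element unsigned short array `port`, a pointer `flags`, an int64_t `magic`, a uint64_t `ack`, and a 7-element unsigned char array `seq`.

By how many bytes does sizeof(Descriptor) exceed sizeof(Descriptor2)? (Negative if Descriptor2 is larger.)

8

port at 0 (size 6, align 2) → ends 6
pad 2 to align 4 for window
window at 8 (size 4, align 4) → ends 12
pad 4 to align 8 for ttl
ttl at 16 (size 8, align 8) → ends 24
ack at 24 (size 8, align 8) → ends 32
seq at 32 (size 7, align 1) → ends 39
pad 1 to align 4 for flags
flags at 40 (size 4, align 4) → ends 44
pad 4 to align 8 for magic
magic at 48 (size 8, align 8) → ends 56
total 56 bytes, alignment 8
— Descriptor2 —
ttl at 0 (size 8, align 8) → ends 8
window at 8 (size 4, align 4) → ends 12
port at 12 (size 6, align 2) → ends 18
pad 2 to align 4 for flags
flags at 20 (size 4, align 4) → ends 24
magic at 24 (size 8, align 8) → ends 32
ack at 32 (size 8, align 8) → ends 40
seq at 40 (size 7, align 1) → ends 47
tail pad 1 to reach multiple of 8
total 48 bytes, alignment 8
56 − 48 = 8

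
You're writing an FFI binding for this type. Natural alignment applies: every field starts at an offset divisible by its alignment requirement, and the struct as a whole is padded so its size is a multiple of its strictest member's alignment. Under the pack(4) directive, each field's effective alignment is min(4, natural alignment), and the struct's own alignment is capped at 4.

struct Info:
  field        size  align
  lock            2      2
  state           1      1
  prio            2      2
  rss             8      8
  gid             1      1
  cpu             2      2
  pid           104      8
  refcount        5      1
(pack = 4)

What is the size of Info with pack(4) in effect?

132

@0: lock [2B, align 2] → 2
@2: state [1B, align 1] → 3
+1 pad (align 2)
@4: prio [2B, align 2] → 6
+2 pad (align 4)
@8: rss [8B, align 4] → 16
@16: gid [1B, align 1] → 17
+1 pad (align 2)
@18: cpu [2B, align 2] → 20
@20: pid [104B, align 4] → 124
@124: refcount [5B, align 1] → 129
+3 tail pad (align 4)
size 132, align 4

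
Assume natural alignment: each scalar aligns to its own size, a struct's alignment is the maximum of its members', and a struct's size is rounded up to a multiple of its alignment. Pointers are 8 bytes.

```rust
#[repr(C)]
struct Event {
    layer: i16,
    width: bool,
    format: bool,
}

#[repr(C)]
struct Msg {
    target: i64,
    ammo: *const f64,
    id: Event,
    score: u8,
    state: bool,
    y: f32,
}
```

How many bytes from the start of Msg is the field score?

20

Event: layer at 0 (size 2, align 2) → ends 2; width at 2 (size 1, align 1) → ends 3; format at 3 (size 1, align 1) → ends 4; total 4 bytes, alignment 2
target at 0 (size 8, align 8) → ends 8
ammo at 8 (size 8, align 8) → ends 16
id at 16 (size 4, align 2) → ends 20
score at 20 (size 1, align 1) → ends 21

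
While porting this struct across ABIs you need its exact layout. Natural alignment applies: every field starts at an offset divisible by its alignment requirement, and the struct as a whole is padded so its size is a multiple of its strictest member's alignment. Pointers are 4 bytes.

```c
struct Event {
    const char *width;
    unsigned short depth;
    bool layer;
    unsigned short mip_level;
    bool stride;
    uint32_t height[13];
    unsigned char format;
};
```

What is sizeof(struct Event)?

68 bytes

0..4  width  (4B, 4-aligned)
4..6  depth  (2B, 2-aligned)
6..7  layer  (1B, 1-aligned)
7..8  -- padding (1B)
8..10  mip_level  (2B, 2-aligned)
10..11  stride  (1B, 1-aligned)
11..12  -- padding (1B)
12..64  height  (52B, 4-aligned)
64..65  format  (1B, 1-aligned)
65..68  -- tail padding (3B)
sizeof = 68, alignof = 4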